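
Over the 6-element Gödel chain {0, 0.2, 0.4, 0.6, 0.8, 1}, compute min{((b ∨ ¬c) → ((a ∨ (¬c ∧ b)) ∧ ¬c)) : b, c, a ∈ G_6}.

0.00

The minimum is attained at b = 0, c = 0, a = 0:
  ¬c: Gödel ¬ of 0 = 1 (operand is 0)
  (b ∨ ¬c) = max(0, 1) = 1
  ¬c: Gödel ¬ of 0 = 1 (operand is 0)
  (¬c ∧ b) = min(1, 0) = 0
  (a ∨ (¬c ∧ b)) = max(0, 0) = 0
  ¬c: Gödel ¬ of 0 = 1 (operand is 0)
  ((a ∨ (¬c ∧ b)) ∧ ¬c) = min(0, 1) = 0
  ((b ∨ ¬c) → ((a ∨ (¬c ∧ b)) ∧ ¬c)): 1 > 0, so result = 0
Checking all 216 assignments confirms none give a value below 0.00.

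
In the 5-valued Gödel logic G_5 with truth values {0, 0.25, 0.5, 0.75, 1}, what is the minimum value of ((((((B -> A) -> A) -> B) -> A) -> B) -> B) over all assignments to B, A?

The minimum is attained at B = 0, A = 0:
  (B -> A): 0 ≤ 0, so result = 1
  ((B -> A) -> A): 1 > 0, so result = 0
  (((B -> A) -> A) -> B): 0 ≤ 0, so result = 1
  ((((B -> A) -> A) -> B) -> A): 1 > 0, so result = 0
  (((((B -> A) -> A) -> B) -> A) -> B): 0 ≤ 0, so result = 1
  ((((((B -> A) -> A) -> B) -> A) -> B) -> B): 1 > 0, so result = 0
Checking all 25 assignments confirms none give a value below 0.00.

0.00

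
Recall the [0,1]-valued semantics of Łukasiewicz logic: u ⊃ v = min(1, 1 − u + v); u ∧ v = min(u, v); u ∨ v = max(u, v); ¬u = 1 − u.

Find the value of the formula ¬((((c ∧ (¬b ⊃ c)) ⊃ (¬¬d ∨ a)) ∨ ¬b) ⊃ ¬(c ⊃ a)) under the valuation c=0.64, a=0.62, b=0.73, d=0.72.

¬b: Łukasiewicz ¬ gives 1 − 0.73 = 0.27
(¬b ⊃ c): min(1, 1 − 0.27 + 0.64) = 1
(c ∧ (¬b ⊃ c)) = min(0.64, 1) = 0.64
¬d: Łukasiewicz ¬ gives 1 − 0.72 = 0.28
¬¬d: Łukasiewicz ¬ gives 1 − 0.28 = 0.72
(¬¬d ∨ a) = max(0.72, 0.62) = 0.72
((c ∧ (¬b ⊃ c)) ⊃ (¬¬d ∨ a)): min(1, 1 − 0.64 + 0.72) = 1
¬b: Łukasiewicz ¬ gives 1 − 0.73 = 0.27
(((c ∧ (¬b ⊃ c)) ⊃ (¬¬d ∨ a)) ∨ ¬b) = max(1, 0.27) = 1
(c ⊃ a): min(1, 1 − 0.64 + 0.62) = 0.98
¬(c ⊃ a): Łukasiewicz ¬ gives 1 − 0.98 = 0.02
((((c ∧ (¬b ⊃ c)) ⊃ (¬¬d ∨ a)) ∨ ¬b) ⊃ ¬(c ⊃ a)): min(1, 1 − 1 + 0.02) = 0.02
¬((((c ∧ (¬b ⊃ c)) ⊃ (¬¬d ∨ a)) ∨ ¬b) ⊃ ¬(c ⊃ a)): Łukasiewicz ¬ gives 1 − 0.02 = 0.98

0.98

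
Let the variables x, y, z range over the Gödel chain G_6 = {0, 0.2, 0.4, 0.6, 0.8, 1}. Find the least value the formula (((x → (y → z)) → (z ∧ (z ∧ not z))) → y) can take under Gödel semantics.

The minimum is attained at x = 0.2, y = 0.2, z = 0:
  (y → z): 0.2 > 0, so result = 0
  (x → (y → z)): 0.2 > 0, so result = 0
  not z: Gödel ¬ of 0 = 1 (operand is 0)
  (z ∧ not z) = min(0, 1) = 0
  (z ∧ (z ∧ not z)) = min(0, 0) = 0
  ((x → (y → z)) → (z ∧ (z ∧ not z))): 0 ≤ 0, so result = 1
  (((x → (y → z)) → (z ∧ (z ∧ not z))) → y): 1 > 0.2, so result = 0.2
Checking all 216 assignments confirms none give a value below 0.20.

0.20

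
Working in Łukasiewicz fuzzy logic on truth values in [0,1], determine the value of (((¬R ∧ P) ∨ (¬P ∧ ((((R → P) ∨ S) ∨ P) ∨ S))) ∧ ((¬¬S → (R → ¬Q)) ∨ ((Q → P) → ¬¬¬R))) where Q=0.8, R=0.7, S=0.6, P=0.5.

¬R: Łukasiewicz ¬ gives 1 − 0.7 = 0.3
(¬R ∧ P) = min(0.3, 0.5) = 0.3
¬P: Łukasiewicz ¬ gives 1 − 0.5 = 0.5
(R → P): min(1, 1 − 0.7 + 0.5) = 0.8
((R → P) ∨ S) = max(0.8, 0.6) = 0.8
(((R → P) ∨ S) ∨ P) = max(0.8, 0.5) = 0.8
((((R → P) ∨ S) ∨ P) ∨ S) = max(0.8, 0.6) = 0.8
(¬P ∧ ((((R → P) ∨ S) ∨ P) ∨ S)) = min(0.5, 0.8) = 0.5
((¬R ∧ P) ∨ (¬P ∧ ((((R → P) ∨ S) ∨ P) ∨ S))) = max(0.3, 0.5) = 0.5
¬S: Łukasiewicz ¬ gives 1 − 0.6 = 0.4
¬¬S: Łukasiewicz ¬ gives 1 − 0.4 = 0.6
¬Q: Łukasiewicz ¬ gives 1 − 0.8 = 0.2
(R → ¬Q): min(1, 1 − 0.7 + 0.2) = 0.5
(¬¬S → (R → ¬Q)): min(1, 1 − 0.6 + 0.5) = 0.9
(Q → P): min(1, 1 − 0.8 + 0.5) = 0.7
¬R: Łukasiewicz ¬ gives 1 − 0.7 = 0.3
¬¬R: Łukasiewicz ¬ gives 1 − 0.3 = 0.7
¬¬¬R: Łukasiewicz ¬ gives 1 − 0.7 = 0.3
((Q → P) → ¬¬¬R): min(1, 1 − 0.7 + 0.3) = 0.6
((¬¬S → (R → ¬Q)) ∨ ((Q → P) → ¬¬¬R)) = max(0.9, 0.6) = 0.9
(((¬R ∧ P) ∨ (¬P ∧ ((((R → P) ∨ S) ∨ P) ∨ S))) ∧ ((¬¬S → (R → ¬Q)) ∨ ((Q → P) → ¬¬¬R))) = min(0.5, 0.9) = 0.5

0.50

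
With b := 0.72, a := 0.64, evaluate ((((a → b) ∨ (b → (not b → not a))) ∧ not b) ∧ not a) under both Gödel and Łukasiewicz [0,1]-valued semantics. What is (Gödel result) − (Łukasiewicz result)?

Gödel evaluation:
  (a → b): 0.64 ≤ 0.72, so result = 1
  not b: Gödel ¬ of 0.72 = 0 (operand ≠ 0)
  not a: Gödel ¬ of 0.64 = 0 (operand ≠ 0)
  (not b → not a): 0 ≤ 0, so result = 1
  (b → (not b → not a)): 0.72 ≤ 1, so result = 1
  ((a → b) ∨ (b → (not b → not a))) = max(1, 1) = 1
  not b: Gödel ¬ of 0.72 = 0 (operand ≠ 0)
  (((a → b) ∨ (b → (not b → not a))) ∧ not b) = min(1, 0) = 0
  not a: Gödel ¬ of 0.64 = 0 (operand ≠ 0)
  ((((a → b) ∨ (b → (not b → not a))) ∧ not b) ∧ not a) = min(0, 0) = 0
  Gödel value = 0
Łukasiewicz evaluation:
  (a → b): min(1, 1 − 0.64 + 0.72) = 1
  not b: Łukasiewicz ¬ gives 1 − 0.72 = 0.28
  not a: Łukasiewicz ¬ gives 1 − 0.64 = 0.36
  (not b → not a): min(1, 1 − 0.28 + 0.36) = 1
  (b → (not b → not a)): min(1, 1 − 0.72 + 1) = 1
  ((a → b) ∨ (b → (not b → not a))) = max(1, 1) = 1
  not b: Łukasiewicz ¬ gives 1 − 0.72 = 0.28
  (((a → b) ∨ (b → (not b → not a))) ∧ not b) = min(1, 0.28) = 0.28
  not a: Łukasiewicz ¬ gives 1 − 0.64 = 0.36
  ((((a → b) ∨ (b → (not b → not a))) ∧ not b) ∧ not a) = min(0.28, 0.36) = 0.28
  Łukasiewicz value = 0.28
Difference: 0 − 0.28 = -0.28

-0.28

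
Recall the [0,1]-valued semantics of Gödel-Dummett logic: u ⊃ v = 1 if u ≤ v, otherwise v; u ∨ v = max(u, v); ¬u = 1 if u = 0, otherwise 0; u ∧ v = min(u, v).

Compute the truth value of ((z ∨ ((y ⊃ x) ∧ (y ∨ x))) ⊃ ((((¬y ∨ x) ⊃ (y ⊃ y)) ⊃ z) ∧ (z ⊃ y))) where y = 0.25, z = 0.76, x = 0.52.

0.25

(y ⊃ x): 0.25 ≤ 0.52, so result = 1
(y ∨ x) = max(0.25, 0.52) = 0.52
((y ⊃ x) ∧ (y ∨ x)) = min(1, 0.52) = 0.52
(z ∨ ((y ⊃ x) ∧ (y ∨ x))) = max(0.76, 0.52) = 0.76
¬y: Gödel ¬ of 0.25 = 0 (operand ≠ 0)
(¬y ∨ x) = max(0, 0.52) = 0.52
(y ⊃ y): 0.25 ≤ 0.25, so result = 1
((¬y ∨ x) ⊃ (y ⊃ y)): 0.52 ≤ 1, so result = 1
(((¬y ∨ x) ⊃ (y ⊃ y)) ⊃ z): 1 > 0.76, so result = 0.76
(z ⊃ y): 0.76 > 0.25, so result = 0.25
((((¬y ∨ x) ⊃ (y ⊃ y)) ⊃ z) ∧ (z ⊃ y)) = min(0.76, 0.25) = 0.25
((z ∨ ((y ⊃ x) ∧ (y ∨ x))) ⊃ ((((¬y ∨ x) ⊃ (y ⊃ y)) ⊃ z) ∧ (z ⊃ y))): 0.76 > 0.25, so result = 0.25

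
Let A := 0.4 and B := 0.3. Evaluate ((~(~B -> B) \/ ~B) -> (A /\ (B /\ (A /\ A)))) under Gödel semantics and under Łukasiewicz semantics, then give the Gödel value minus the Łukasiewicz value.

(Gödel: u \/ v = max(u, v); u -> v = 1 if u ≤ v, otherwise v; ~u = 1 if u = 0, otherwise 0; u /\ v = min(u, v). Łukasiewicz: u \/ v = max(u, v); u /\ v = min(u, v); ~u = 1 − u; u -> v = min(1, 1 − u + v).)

Gödel evaluation:
  ~B: Gödel ¬ of 0.3 = 0 (operand ≠ 0)
  (~B -> B): 0 ≤ 0.3, so result = 1
  ~(~B -> B): Gödel ¬ of 1 = 0 (operand ≠ 0)
  ~B: Gödel ¬ of 0.3 = 0 (operand ≠ 0)
  (~(~B -> B) \/ ~B) = max(0, 0) = 0
  (A /\ A) = min(0.4, 0.4) = 0.4
  (B /\ (A /\ A)) = min(0.3, 0.4) = 0.3
  (A /\ (B /\ (A /\ A))) = min(0.4, 0.3) = 0.3
  ((~(~B -> B) \/ ~B) -> (A /\ (B /\ (A /\ A)))): 0 ≤ 0.3, so result = 1
  Gödel value = 1
Łukasiewicz evaluation:
  ~B: Łukasiewicz ¬ gives 1 − 0.3 = 0.7
  (~B -> B): min(1, 1 − 0.7 + 0.3) = 0.6
  ~(~B -> B): Łukasiewicz ¬ gives 1 − 0.6 = 0.4
  ~B: Łukasiewicz ¬ gives 1 − 0.3 = 0.7
  (~(~B -> B) \/ ~B) = max(0.4, 0.7) = 0.7
  (A /\ A) = min(0.4, 0.4) = 0.4
  (B /\ (A /\ A)) = min(0.3, 0.4) = 0.3
  (A /\ (B /\ (A /\ A))) = min(0.4, 0.3) = 0.3
  ((~(~B -> B) \/ ~B) -> (A /\ (B /\ (A /\ A)))): min(1, 1 − 0.7 + 0.3) = 0.6
  Łukasiewicz value = 0.6
Difference: 1 − 0.6 = 0.40

0.40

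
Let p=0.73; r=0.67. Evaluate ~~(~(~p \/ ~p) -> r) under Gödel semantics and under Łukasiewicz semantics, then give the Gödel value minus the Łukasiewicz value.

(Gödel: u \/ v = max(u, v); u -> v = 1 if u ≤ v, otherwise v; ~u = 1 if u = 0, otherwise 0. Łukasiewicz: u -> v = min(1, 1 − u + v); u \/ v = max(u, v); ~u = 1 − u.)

0.06

Gödel evaluation:
  ~p: Gödel ¬ of 0.73 = 0 (operand ≠ 0)
  ~p: Gödel ¬ of 0.73 = 0 (operand ≠ 0)
  (~p \/ ~p) = max(0, 0) = 0
  ~(~p \/ ~p): Gödel ¬ of 0 = 1 (operand is 0)
  (~(~p \/ ~p) -> r): 1 > 0.67, so result = 0.67
  ~(~(~p \/ ~p) -> r): Gödel ¬ of 0.67 = 0 (operand ≠ 0)
  ~~(~(~p \/ ~p) -> r): Gödel ¬ of 0 = 1 (operand is 0)
  Gödel value = 1
Łukasiewicz evaluation:
  ~p: Łukasiewicz ¬ gives 1 − 0.73 = 0.27
  ~p: Łukasiewicz ¬ gives 1 − 0.73 = 0.27
  (~p \/ ~p) = max(0.27, 0.27) = 0.27
  ~(~p \/ ~p): Łukasiewicz ¬ gives 1 − 0.27 = 0.73
  (~(~p \/ ~p) -> r): min(1, 1 − 0.73 + 0.67) = 0.94
  ~(~(~p \/ ~p) -> r): Łukasiewicz ¬ gives 1 − 0.94 = 0.06
  ~~(~(~p \/ ~p) -> r): Łukasiewicz ¬ gives 1 − 0.06 = 0.94
  Łukasiewicz value = 0.94
Difference: 1 − 0.94 = 0.06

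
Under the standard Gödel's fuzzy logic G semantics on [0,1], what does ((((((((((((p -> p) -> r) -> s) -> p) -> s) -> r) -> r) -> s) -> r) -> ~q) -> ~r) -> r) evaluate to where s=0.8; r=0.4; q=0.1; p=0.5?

(p -> p): 0.5 ≤ 0.5, so result = 1
((p -> p) -> r): 1 > 0.4, so result = 0.4
(((p -> p) -> r) -> s): 0.4 ≤ 0.8, so result = 1
((((p -> p) -> r) -> s) -> p): 1 > 0.5, so result = 0.5
(((((p -> p) -> r) -> s) -> p) -> s): 0.5 ≤ 0.8, so result = 1
((((((p -> p) -> r) -> s) -> p) -> s) -> r): 1 > 0.4, so result = 0.4
(((((((p -> p) -> r) -> s) -> p) -> s) -> r) -> r): 0.4 ≤ 0.4, so result = 1
((((((((p -> p) -> r) -> s) -> p) -> s) -> r) -> r) -> s): 1 > 0.8, so result = 0.8
(((((((((p -> p) -> r) -> s) -> p) -> s) -> r) -> r) -> s) -> r): 0.8 > 0.4, so result = 0.4
~q: Gödel ¬ of 0.1 = 0 (operand ≠ 0)
((((((((((p -> p) -> r) -> s) -> p) -> s) -> r) -> r) -> s) -> r) -> ~q): 0.4 > 0, so result = 0
~r: Gödel ¬ of 0.4 = 0 (operand ≠ 0)
(((((((((((p -> p) -> r) -> s) -> p) -> s) -> r) -> r) -> s) -> r) -> ~q) -> ~r): 0 ≤ 0, so result = 1
((((((((((((p -> p) -> r) -> s) -> p) -> s) -> r) -> r) -> s) -> r) -> ~q) -> ~r) -> r): 1 > 0.4, so result = 0.4

0.40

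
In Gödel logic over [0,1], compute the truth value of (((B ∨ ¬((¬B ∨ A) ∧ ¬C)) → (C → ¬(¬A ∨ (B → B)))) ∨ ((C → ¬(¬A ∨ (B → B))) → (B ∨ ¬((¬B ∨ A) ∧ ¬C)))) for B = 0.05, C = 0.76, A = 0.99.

¬B: Gödel ¬ of 0.05 = 0 (operand ≠ 0)
(¬B ∨ A) = max(0, 0.99) = 0.99
¬C: Gödel ¬ of 0.76 = 0 (operand ≠ 0)
((¬B ∨ A) ∧ ¬C) = min(0.99, 0) = 0
¬((¬B ∨ A) ∧ ¬C): Gödel ¬ of 0 = 1 (operand is 0)
(B ∨ ¬((¬B ∨ A) ∧ ¬C)) = max(0.05, 1) = 1
¬A: Gödel ¬ of 0.99 = 0 (operand ≠ 0)
(B → B): 0.05 ≤ 0.05, so result = 1
(¬A ∨ (B → B)) = max(0, 1) = 1
¬(¬A ∨ (B → B)): Gödel ¬ of 1 = 0 (operand ≠ 0)
(C → ¬(¬A ∨ (B → B))): 0.76 > 0, so result = 0
((B ∨ ¬((¬B ∨ A) ∧ ¬C)) → (C → ¬(¬A ∨ (B → B)))): 1 > 0, so result = 0
¬A: Gödel ¬ of 0.99 = 0 (operand ≠ 0)
(B → B): 0.05 ≤ 0.05, so result = 1
(¬A ∨ (B → B)) = max(0, 1) = 1
¬(¬A ∨ (B → B)): Gödel ¬ of 1 = 0 (operand ≠ 0)
(C → ¬(¬A ∨ (B → B))): 0.76 > 0, so result = 0
¬B: Gödel ¬ of 0.05 = 0 (operand ≠ 0)
(¬B ∨ A) = max(0, 0.99) = 0.99
¬C: Gödel ¬ of 0.76 = 0 (operand ≠ 0)
((¬B ∨ A) ∧ ¬C) = min(0.99, 0) = 0
¬((¬B ∨ A) ∧ ¬C): Gödel ¬ of 0 = 1 (operand is 0)
(B ∨ ¬((¬B ∨ A) ∧ ¬C)) = max(0.05, 1) = 1
((C → ¬(¬A ∨ (B → B))) → (B ∨ ¬((¬B ∨ A) ∧ ¬C))): 0 ≤ 1, so result = 1
(((B ∨ ¬((¬B ∨ A) ∧ ¬C)) → (C → ¬(¬A ∨ (B → B)))) ∨ ((C → ¬(¬A ∨ (B → B))) → (B ∨ ¬((¬B ∨ A) ∧ ¬C)))) = max(0, 1) = 1

1.00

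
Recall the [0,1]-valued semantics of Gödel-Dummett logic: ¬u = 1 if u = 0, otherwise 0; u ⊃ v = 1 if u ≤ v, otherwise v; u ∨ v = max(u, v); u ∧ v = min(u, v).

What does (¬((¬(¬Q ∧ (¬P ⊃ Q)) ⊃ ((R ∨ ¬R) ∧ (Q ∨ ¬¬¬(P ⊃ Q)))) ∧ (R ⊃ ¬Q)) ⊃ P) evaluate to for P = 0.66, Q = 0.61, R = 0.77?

¬Q: Gödel ¬ of 0.61 = 0 (operand ≠ 0)
¬P: Gödel ¬ of 0.66 = 0 (operand ≠ 0)
(¬P ⊃ Q): 0 ≤ 0.61, so result = 1
(¬Q ∧ (¬P ⊃ Q)) = min(0, 1) = 0
¬(¬Q ∧ (¬P ⊃ Q)): Gödel ¬ of 0 = 1 (operand is 0)
¬R: Gödel ¬ of 0.77 = 0 (operand ≠ 0)
(R ∨ ¬R) = max(0.77, 0) = 0.77
(P ⊃ Q): 0.66 > 0.61, so result = 0.61
¬(P ⊃ Q): Gödel ¬ of 0.61 = 0 (operand ≠ 0)
¬¬(P ⊃ Q): Gödel ¬ of 0 = 1 (operand is 0)
¬¬¬(P ⊃ Q): Gödel ¬ of 1 = 0 (operand ≠ 0)
(Q ∨ ¬¬¬(P ⊃ Q)) = max(0.61, 0) = 0.61
((R ∨ ¬R) ∧ (Q ∨ ¬¬¬(P ⊃ Q))) = min(0.77, 0.61) = 0.61
(¬(¬Q ∧ (¬P ⊃ Q)) ⊃ ((R ∨ ¬R) ∧ (Q ∨ ¬¬¬(P ⊃ Q)))): 1 > 0.61, so result = 0.61
¬Q: Gödel ¬ of 0.61 = 0 (operand ≠ 0)
(R ⊃ ¬Q): 0.77 > 0, so result = 0
((¬(¬Q ∧ (¬P ⊃ Q)) ⊃ ((R ∨ ¬R) ∧ (Q ∨ ¬¬¬(P ⊃ Q)))) ∧ (R ⊃ ¬Q)) = min(0.61, 0) = 0
¬((¬(¬Q ∧ (¬P ⊃ Q)) ⊃ ((R ∨ ¬R) ∧ (Q ∨ ¬¬¬(P ⊃ Q)))) ∧ (R ⊃ ¬Q)): Gödel ¬ of 0 = 1 (operand is 0)
(¬((¬(¬Q ∧ (¬P ⊃ Q)) ⊃ ((R ∨ ¬R) ∧ (Q ∨ ¬¬¬(P ⊃ Q)))) ∧ (R ⊃ ¬Q)) ⊃ P): 1 > 0.66, so result = 0.66

0.66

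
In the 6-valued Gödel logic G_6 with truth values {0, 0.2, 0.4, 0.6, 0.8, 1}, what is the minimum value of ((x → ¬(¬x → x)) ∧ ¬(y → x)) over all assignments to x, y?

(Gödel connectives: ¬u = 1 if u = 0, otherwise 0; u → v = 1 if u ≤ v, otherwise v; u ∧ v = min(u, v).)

0.00

The minimum is attained at x = 0, y = 0:
  ¬x: Gödel ¬ of 0 = 1 (operand is 0)
  (¬x → x): 1 > 0, so result = 0
  ¬(¬x → x): Gödel ¬ of 0 = 1 (operand is 0)
  (x → ¬(¬x → x)): 0 ≤ 1, so result = 1
  (y → x): 0 ≤ 0, so result = 1
  ¬(y → x): Gödel ¬ of 1 = 0 (operand ≠ 0)
  ((x → ¬(¬x → x)) ∧ ¬(y → x)) = min(1, 0) = 0
Checking all 36 assignments confirms none give a value below 0.00.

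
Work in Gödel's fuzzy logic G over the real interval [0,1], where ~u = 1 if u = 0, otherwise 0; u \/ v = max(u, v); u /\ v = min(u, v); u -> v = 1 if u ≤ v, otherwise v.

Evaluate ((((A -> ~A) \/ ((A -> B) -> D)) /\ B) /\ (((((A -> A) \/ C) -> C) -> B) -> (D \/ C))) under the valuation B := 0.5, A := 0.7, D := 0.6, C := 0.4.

0.50

~A: Gödel ¬ of 0.7 = 0 (operand ≠ 0)
(A -> ~A): 0.7 > 0, so result = 0
(A -> B): 0.7 > 0.5, so result = 0.5
((A -> B) -> D): 0.5 ≤ 0.6, so result = 1
((A -> ~A) \/ ((A -> B) -> D)) = max(0, 1) = 1
(((A -> ~A) \/ ((A -> B) -> D)) /\ B) = min(1, 0.5) = 0.5
(A -> A): 0.7 ≤ 0.7, so result = 1
((A -> A) \/ C) = max(1, 0.4) = 1
(((A -> A) \/ C) -> C): 1 > 0.4, so result = 0.4
((((A -> A) \/ C) -> C) -> B): 0.4 ≤ 0.5, so result = 1
(D \/ C) = max(0.6, 0.4) = 0.6
(((((A -> A) \/ C) -> C) -> B) -> (D \/ C)): 1 > 0.6, so result = 0.6
((((A -> ~A) \/ ((A -> B) -> D)) /\ B) /\ (((((A -> A) \/ C) -> C) -> B) -> (D \/ C))) = min(0.5, 0.6) = 0.5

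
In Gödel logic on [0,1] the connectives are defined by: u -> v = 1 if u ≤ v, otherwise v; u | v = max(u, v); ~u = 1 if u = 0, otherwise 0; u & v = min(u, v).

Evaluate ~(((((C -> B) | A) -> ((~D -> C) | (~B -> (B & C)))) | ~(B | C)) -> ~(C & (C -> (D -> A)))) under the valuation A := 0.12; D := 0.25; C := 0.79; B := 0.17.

(C -> B): 0.79 > 0.17, so result = 0.17
((C -> B) | A) = max(0.17, 0.12) = 0.17
~D: Gödel ¬ of 0.25 = 0 (operand ≠ 0)
(~D -> C): 0 ≤ 0.79, so result = 1
~B: Gödel ¬ of 0.17 = 0 (operand ≠ 0)
(B & C) = min(0.17, 0.79) = 0.17
(~B -> (B & C)): 0 ≤ 0.17, so result = 1
((~D -> C) | (~B -> (B & C))) = max(1, 1) = 1
(((C -> B) | A) -> ((~D -> C) | (~B -> (B & C)))): 0.17 ≤ 1, so result = 1
(B | C) = max(0.17, 0.79) = 0.79
~(B | C): Gödel ¬ of 0.79 = 0 (operand ≠ 0)
((((C -> B) | A) -> ((~D -> C) | (~B -> (B & C)))) | ~(B | C)) = max(1, 0) = 1
(D -> A): 0.25 > 0.12, so result = 0.12
(C -> (D -> A)): 0.79 > 0.12, so result = 0.12
(C & (C -> (D -> A))) = min(0.79, 0.12) = 0.12
~(C & (C -> (D -> A))): Gödel ¬ of 0.12 = 0 (operand ≠ 0)
(((((C -> B) | A) -> ((~D -> C) | (~B -> (B & C)))) | ~(B | C)) -> ~(C & (C -> (D -> A)))): 1 > 0, so result = 0
~(((((C -> B) | A) -> ((~D -> C) | (~B -> (B & C)))) | ~(B | C)) -> ~(C & (C -> (D -> A)))): Gödel ¬ of 0 = 1 (operand is 0)

1.00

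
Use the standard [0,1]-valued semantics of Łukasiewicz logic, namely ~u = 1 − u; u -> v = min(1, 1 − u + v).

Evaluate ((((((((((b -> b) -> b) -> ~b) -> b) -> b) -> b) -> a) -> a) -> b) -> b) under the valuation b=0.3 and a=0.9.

0.90

(b -> b): min(1, 1 − 0.3 + 0.3) = 1
((b -> b) -> b): min(1, 1 − 1 + 0.3) = 0.3
~b: Łukasiewicz ¬ gives 1 − 0.3 = 0.7
(((b -> b) -> b) -> ~b): min(1, 1 − 0.3 + 0.7) = 1
((((b -> b) -> b) -> ~b) -> b): min(1, 1 − 1 + 0.3) = 0.3
(((((b -> b) -> b) -> ~b) -> b) -> b): min(1, 1 − 0.3 + 0.3) = 1
((((((b -> b) -> b) -> ~b) -> b) -> b) -> b): min(1, 1 − 1 + 0.3) = 0.3
(((((((b -> b) -> b) -> ~b) -> b) -> b) -> b) -> a): min(1, 1 − 0.3 + 0.9) = 1
((((((((b -> b) -> b) -> ~b) -> b) -> b) -> b) -> a) -> a): min(1, 1 − 1 + 0.9) = 0.9
(((((((((b -> b) -> b) -> ~b) -> b) -> b) -> b) -> a) -> a) -> b): min(1, 1 − 0.9 + 0.3) = 0.4
((((((((((b -> b) -> b) -> ~b) -> b) -> b) -> b) -> a) -> a) -> b) -> b): min(1, 1 − 0.4 + 0.3) = 0.9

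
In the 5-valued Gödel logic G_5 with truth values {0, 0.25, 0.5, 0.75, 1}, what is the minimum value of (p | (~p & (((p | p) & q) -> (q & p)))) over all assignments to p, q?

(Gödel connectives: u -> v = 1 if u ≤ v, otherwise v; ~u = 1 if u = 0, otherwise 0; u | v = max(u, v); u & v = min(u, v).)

0.25

The minimum is attained at p = 0.25, q = 0:
  ~p: Gödel ¬ of 0.25 = 0 (operand ≠ 0)
  (p | p) = max(0.25, 0.25) = 0.25
  ((p | p) & q) = min(0.25, 0) = 0
  (q & p) = min(0, 0.25) = 0
  (((p | p) & q) -> (q & p)): 0 ≤ 0, so result = 1
  (~p & (((p | p) & q) -> (q & p))) = min(0, 1) = 0
  (p | (~p & (((p | p) & q) -> (q & p)))) = max(0.25, 0) = 0.25
Checking all 25 assignments confirms none give a value below 0.25.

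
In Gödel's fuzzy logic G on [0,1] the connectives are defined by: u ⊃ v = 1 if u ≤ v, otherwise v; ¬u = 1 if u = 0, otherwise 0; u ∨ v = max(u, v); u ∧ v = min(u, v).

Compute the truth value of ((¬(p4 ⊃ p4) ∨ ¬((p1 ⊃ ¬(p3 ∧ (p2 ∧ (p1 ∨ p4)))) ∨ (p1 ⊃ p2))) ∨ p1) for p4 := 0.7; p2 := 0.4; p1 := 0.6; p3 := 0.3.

0.60

(p4 ⊃ p4): 0.7 ≤ 0.7, so result = 1
¬(p4 ⊃ p4): Gödel ¬ of 1 = 0 (operand ≠ 0)
(p1 ∨ p4) = max(0.6, 0.7) = 0.7
(p2 ∧ (p1 ∨ p4)) = min(0.4, 0.7) = 0.4
(p3 ∧ (p2 ∧ (p1 ∨ p4))) = min(0.3, 0.4) = 0.3
¬(p3 ∧ (p2 ∧ (p1 ∨ p4))): Gödel ¬ of 0.3 = 0 (operand ≠ 0)
(p1 ⊃ ¬(p3 ∧ (p2 ∧ (p1 ∨ p4)))): 0.6 > 0, so result = 0
(p1 ⊃ p2): 0.6 > 0.4, so result = 0.4
((p1 ⊃ ¬(p3 ∧ (p2 ∧ (p1 ∨ p4)))) ∨ (p1 ⊃ p2)) = max(0, 0.4) = 0.4
¬((p1 ⊃ ¬(p3 ∧ (p2 ∧ (p1 ∨ p4)))) ∨ (p1 ⊃ p2)): Gödel ¬ of 0.4 = 0 (operand ≠ 0)
(¬(p4 ⊃ p4) ∨ ¬((p1 ⊃ ¬(p3 ∧ (p2 ∧ (p1 ∨ p4)))) ∨ (p1 ⊃ p2))) = max(0, 0) = 0
((¬(p4 ⊃ p4) ∨ ¬((p1 ⊃ ¬(p3 ∧ (p2 ∧ (p1 ∨ p4)))) ∨ (p1 ⊃ p2))) ∨ p1) = max(0, 0.6) = 0.6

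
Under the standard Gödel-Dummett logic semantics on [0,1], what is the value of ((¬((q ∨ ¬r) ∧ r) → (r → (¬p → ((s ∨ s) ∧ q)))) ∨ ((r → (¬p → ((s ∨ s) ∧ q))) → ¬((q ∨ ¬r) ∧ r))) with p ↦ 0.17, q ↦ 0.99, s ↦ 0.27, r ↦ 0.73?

1.00

¬r: Gödel ¬ of 0.73 = 0 (operand ≠ 0)
(q ∨ ¬r) = max(0.99, 0) = 0.99
((q ∨ ¬r) ∧ r) = min(0.99, 0.73) = 0.73
¬((q ∨ ¬r) ∧ r): Gödel ¬ of 0.73 = 0 (operand ≠ 0)
¬p: Gödel ¬ of 0.17 = 0 (operand ≠ 0)
(s ∨ s) = max(0.27, 0.27) = 0.27
((s ∨ s) ∧ q) = min(0.27, 0.99) = 0.27
(¬p → ((s ∨ s) ∧ q)): 0 ≤ 0.27, so result = 1
(r → (¬p → ((s ∨ s) ∧ q))): 0.73 ≤ 1, so result = 1
(¬((q ∨ ¬r) ∧ r) → (r → (¬p → ((s ∨ s) ∧ q)))): 0 ≤ 1, so result = 1
¬p: Gödel ¬ of 0.17 = 0 (operand ≠ 0)
(s ∨ s) = max(0.27, 0.27) = 0.27
((s ∨ s) ∧ q) = min(0.27, 0.99) = 0.27
(¬p → ((s ∨ s) ∧ q)): 0 ≤ 0.27, so result = 1
(r → (¬p → ((s ∨ s) ∧ q))): 0.73 ≤ 1, so result = 1
¬r: Gödel ¬ of 0.73 = 0 (operand ≠ 0)
(q ∨ ¬r) = max(0.99, 0) = 0.99
((q ∨ ¬r) ∧ r) = min(0.99, 0.73) = 0.73
¬((q ∨ ¬r) ∧ r): Gödel ¬ of 0.73 = 0 (operand ≠ 0)
((r → (¬p → ((s ∨ s) ∧ q))) → ¬((q ∨ ¬r) ∧ r)): 1 > 0, so result = 0
((¬((q ∨ ¬r) ∧ r) → (r → (¬p → ((s ∨ s) ∧ q)))) ∨ ((r → (¬p → ((s ∨ s) ∧ q))) → ¬((q ∨ ¬r) ∧ r))) = max(1, 0) = 1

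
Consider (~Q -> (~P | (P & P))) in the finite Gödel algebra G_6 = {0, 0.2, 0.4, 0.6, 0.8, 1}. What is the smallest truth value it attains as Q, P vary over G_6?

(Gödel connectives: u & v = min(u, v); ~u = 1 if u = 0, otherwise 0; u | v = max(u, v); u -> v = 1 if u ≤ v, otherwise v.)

The minimum is attained at Q = 0, P = 0.2:
  ~Q: Gödel ¬ of 0 = 1 (operand is 0)
  ~P: Gödel ¬ of 0.2 = 0 (operand ≠ 0)
  (P & P) = min(0.2, 0.2) = 0.2
  (~P | (P & P)) = max(0, 0.2) = 0.2
  (~Q -> (~P | (P & P))): 1 > 0.2, so result = 0.2
Checking all 36 assignments confirms none give a value below 0.20.

0.20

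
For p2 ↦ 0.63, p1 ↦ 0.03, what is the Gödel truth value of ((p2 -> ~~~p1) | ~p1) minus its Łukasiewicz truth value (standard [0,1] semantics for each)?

-1.00

Gödel evaluation:
  ~p1: Gödel ¬ of 0.03 = 0 (operand ≠ 0)
  ~~p1: Gödel ¬ of 0 = 1 (operand is 0)
  ~~~p1: Gödel ¬ of 1 = 0 (operand ≠ 0)
  (p2 -> ~~~p1): 0.63 > 0, so result = 0
  ~p1: Gödel ¬ of 0.03 = 0 (operand ≠ 0)
  ((p2 -> ~~~p1) | ~p1) = max(0, 0) = 0
  Gödel value = 0
Łukasiewicz evaluation:
  ~p1: Łukasiewicz ¬ gives 1 − 0.03 = 0.97
  ~~p1: Łukasiewicz ¬ gives 1 − 0.97 = 0.03
  ~~~p1: Łukasiewicz ¬ gives 1 − 0.03 = 0.97
  (p2 -> ~~~p1): min(1, 1 − 0.63 + 0.97) = 1
  ~p1: Łukasiewicz ¬ gives 1 − 0.03 = 0.97
  ((p2 -> ~~~p1) | ~p1) = max(1, 0.97) = 1
  Łukasiewicz value = 1
Difference: 0 − 1 = -1.00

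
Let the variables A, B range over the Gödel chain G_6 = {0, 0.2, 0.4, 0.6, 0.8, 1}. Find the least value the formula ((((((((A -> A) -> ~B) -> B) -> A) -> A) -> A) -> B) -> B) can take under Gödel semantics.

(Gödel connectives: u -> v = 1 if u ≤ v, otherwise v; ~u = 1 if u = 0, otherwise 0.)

0.20

The minimum is attained at A = 0, B = 0.2:
  (A -> A): 0 ≤ 0, so result = 1
  ~B: Gödel ¬ of 0.2 = 0 (operand ≠ 0)
  ((A -> A) -> ~B): 1 > 0, so result = 0
  (((A -> A) -> ~B) -> B): 0 ≤ 0.2, so result = 1
  ((((A -> A) -> ~B) -> B) -> A): 1 > 0, so result = 0
  (((((A -> A) -> ~B) -> B) -> A) -> A): 0 ≤ 0, so result = 1
  ((((((A -> A) -> ~B) -> B) -> A) -> A) -> A): 1 > 0, so result = 0
  (((((((A -> A) -> ~B) -> B) -> A) -> A) -> A) -> B): 0 ≤ 0.2, so result = 1
  ((((((((A -> A) -> ~B) -> B) -> A) -> A) -> A) -> B) -> B): 1 > 0.2, so result = 0.2
Checking all 36 assignments confirms none give a value below 0.20.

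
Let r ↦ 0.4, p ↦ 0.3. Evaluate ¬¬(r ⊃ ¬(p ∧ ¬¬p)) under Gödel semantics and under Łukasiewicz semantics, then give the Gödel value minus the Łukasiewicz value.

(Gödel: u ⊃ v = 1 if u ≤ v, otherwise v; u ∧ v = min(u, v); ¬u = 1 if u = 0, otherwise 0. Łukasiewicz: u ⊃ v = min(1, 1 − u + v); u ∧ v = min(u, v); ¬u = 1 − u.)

-1.00

Gödel evaluation:
  ¬p: Gödel ¬ of 0.3 = 0 (operand ≠ 0)
  ¬¬p: Gödel ¬ of 0 = 1 (operand is 0)
  (p ∧ ¬¬p) = min(0.3, 1) = 0.3
  ¬(p ∧ ¬¬p): Gödel ¬ of 0.3 = 0 (operand ≠ 0)
  (r ⊃ ¬(p ∧ ¬¬p)): 0.4 > 0, so result = 0
  ¬(r ⊃ ¬(p ∧ ¬¬p)): Gödel ¬ of 0 = 1 (operand is 0)
  ¬¬(r ⊃ ¬(p ∧ ¬¬p)): Gödel ¬ of 1 = 0 (operand ≠ 0)
  Gödel value = 0
Łukasiewicz evaluation:
  ¬p: Łukasiewicz ¬ gives 1 − 0.3 = 0.7
  ¬¬p: Łukasiewicz ¬ gives 1 − 0.7 = 0.3
  (p ∧ ¬¬p) = min(0.3, 0.3) = 0.3
  ¬(p ∧ ¬¬p): Łukasiewicz ¬ gives 1 − 0.3 = 0.7
  (r ⊃ ¬(p ∧ ¬¬p)): min(1, 1 − 0.4 + 0.7) = 1
  ¬(r ⊃ ¬(p ∧ ¬¬p)): Łukasiewicz ¬ gives 1 − 1 = 0
  ¬¬(r ⊃ ¬(p ∧ ¬¬p)): Łukasiewicz ¬ gives 1 − 0 = 1
  Łukasiewicz value = 1
Difference: 0 − 1 = -1.00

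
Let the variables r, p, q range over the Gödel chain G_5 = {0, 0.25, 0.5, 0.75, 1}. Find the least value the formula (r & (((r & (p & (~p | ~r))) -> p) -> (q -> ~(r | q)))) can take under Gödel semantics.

The minimum is attained at r = 0, p = 0, q = 0:
  ~p: Gödel ¬ of 0 = 1 (operand is 0)
  ~r: Gödel ¬ of 0 = 1 (operand is 0)
  (~p | ~r) = max(1, 1) = 1
  (p & (~p | ~r)) = min(0, 1) = 0
  (r & (p & (~p | ~r))) = min(0, 0) = 0
  ((r & (p & (~p | ~r))) -> p): 0 ≤ 0, so result = 1
  (r | q) = max(0, 0) = 0
  ~(r | q): Gödel ¬ of 0 = 1 (operand is 0)
  (q -> ~(r | q)): 0 ≤ 1, so result = 1
  (((r & (p & (~p | ~r))) -> p) -> (q -> ~(r | q))): 1 ≤ 1, so result = 1
  (r & (((r & (p & (~p | ~r))) -> p) -> (q -> ~(r | q)))) = min(0, 1) = 0
Checking all 125 assignments confirms none give a value below 0.00.

0.00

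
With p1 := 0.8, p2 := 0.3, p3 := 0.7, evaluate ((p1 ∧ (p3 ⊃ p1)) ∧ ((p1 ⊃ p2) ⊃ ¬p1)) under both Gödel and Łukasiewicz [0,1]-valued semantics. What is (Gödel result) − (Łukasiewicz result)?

Gödel evaluation:
  (p3 ⊃ p1): 0.7 ≤ 0.8, so result = 1
  (p1 ∧ (p3 ⊃ p1)) = min(0.8, 1) = 0.8
  (p1 ⊃ p2): 0.8 > 0.3, so result = 0.3
  ¬p1: Gödel ¬ of 0.8 = 0 (operand ≠ 0)
  ((p1 ⊃ p2) ⊃ ¬p1): 0.3 > 0, so result = 0
  ((p1 ∧ (p3 ⊃ p1)) ∧ ((p1 ⊃ p2) ⊃ ¬p1)) = min(0.8, 0) = 0
  Gödel value = 0
Łukasiewicz evaluation:
  (p3 ⊃ p1): min(1, 1 − 0.7 + 0.8) = 1
  (p1 ∧ (p3 ⊃ p1)) = min(0.8, 1) = 0.8
  (p1 ⊃ p2): min(1, 1 − 0.8 + 0.3) = 0.5
  ¬p1: Łukasiewicz ¬ gives 1 − 0.8 = 0.2
  ((p1 ⊃ p2) ⊃ ¬p1): min(1, 1 − 0.5 + 0.2) = 0.7
  ((p1 ∧ (p3 ⊃ p1)) ∧ ((p1 ⊃ p2) ⊃ ¬p1)) = min(0.8, 0.7) = 0.7
  Łukasiewicz value = 0.7
Difference: 0 − 0.7 = -0.70

-0.70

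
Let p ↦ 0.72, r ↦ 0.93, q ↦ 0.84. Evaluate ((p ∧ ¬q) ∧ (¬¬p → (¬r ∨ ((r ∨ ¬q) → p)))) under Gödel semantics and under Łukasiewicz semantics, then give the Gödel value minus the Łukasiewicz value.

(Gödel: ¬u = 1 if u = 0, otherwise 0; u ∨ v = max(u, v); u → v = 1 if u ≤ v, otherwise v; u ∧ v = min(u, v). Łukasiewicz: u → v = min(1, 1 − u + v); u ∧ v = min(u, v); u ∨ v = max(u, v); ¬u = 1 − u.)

Gödel evaluation:
  ¬q: Gödel ¬ of 0.84 = 0 (operand ≠ 0)
  (p ∧ ¬q) = min(0.72, 0) = 0
  ¬p: Gödel ¬ of 0.72 = 0 (operand ≠ 0)
  ¬¬p: Gödel ¬ of 0 = 1 (operand is 0)
  ¬r: Gödel ¬ of 0.93 = 0 (operand ≠ 0)
  ¬q: Gödel ¬ of 0.84 = 0 (operand ≠ 0)
  (r ∨ ¬q) = max(0.93, 0) = 0.93
  ((r ∨ ¬q) → p): 0.93 > 0.72, so result = 0.72
  (¬r ∨ ((r ∨ ¬q) → p)) = max(0, 0.72) = 0.72
  (¬¬p → (¬r ∨ ((r ∨ ¬q) → p))): 1 > 0.72, so result = 0.72
  ((p ∧ ¬q) ∧ (¬¬p → (¬r ∨ ((r ∨ ¬q) → p)))) = min(0, 0.72) = 0
  Gödel value = 0
Łukasiewicz evaluation:
  ¬q: Łukasiewicz ¬ gives 1 − 0.84 = 0.16
  (p ∧ ¬q) = min(0.72, 0.16) = 0.16
  ¬p: Łukasiewicz ¬ gives 1 − 0.72 = 0.28
  ¬¬p: Łukasiewicz ¬ gives 1 − 0.28 = 0.72
  ¬r: Łukasiewicz ¬ gives 1 − 0.93 = 0.07
  ¬q: Łukasiewicz ¬ gives 1 − 0.84 = 0.16
  (r ∨ ¬q) = max(0.93, 0.16) = 0.93
  ((r ∨ ¬q) → p): min(1, 1 − 0.93 + 0.72) = 0.79
  (¬r ∨ ((r ∨ ¬q) → p)) = max(0.07, 0.79) = 0.79
  (¬¬p → (¬r ∨ ((r ∨ ¬q) → p))): min(1, 1 − 0.72 + 0.79) = 1
  ((p ∧ ¬q) ∧ (¬¬p → (¬r ∨ ((r ∨ ¬q) → p)))) = min(0.16, 1) = 0.16
  Łukasiewicz value = 0.16
Difference: 0 − 0.16 = -0.16

-0.16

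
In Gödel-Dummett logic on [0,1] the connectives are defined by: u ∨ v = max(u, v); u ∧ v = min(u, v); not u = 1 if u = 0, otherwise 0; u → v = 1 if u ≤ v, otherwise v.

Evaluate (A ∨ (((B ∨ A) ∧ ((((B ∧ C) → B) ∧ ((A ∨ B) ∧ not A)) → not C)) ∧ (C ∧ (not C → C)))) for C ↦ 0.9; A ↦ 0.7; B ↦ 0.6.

0.70

(B ∨ A) = max(0.6, 0.7) = 0.7
(B ∧ C) = min(0.6, 0.9) = 0.6
((B ∧ C) → B): 0.6 ≤ 0.6, so result = 1
(A ∨ B) = max(0.7, 0.6) = 0.7
not A: Gödel ¬ of 0.7 = 0 (operand ≠ 0)
((A ∨ B) ∧ not A) = min(0.7, 0) = 0
(((B ∧ C) → B) ∧ ((A ∨ B) ∧ not A)) = min(1, 0) = 0
not C: Gödel ¬ of 0.9 = 0 (operand ≠ 0)
((((B ∧ C) → B) ∧ ((A ∨ B) ∧ not A)) → not C): 0 ≤ 0, so result = 1
((B ∨ A) ∧ ((((B ∧ C) → B) ∧ ((A ∨ B) ∧ not A)) → not C)) = min(0.7, 1) = 0.7
not C: Gödel ¬ of 0.9 = 0 (operand ≠ 0)
(not C → C): 0 ≤ 0.9, so result = 1
(C ∧ (not C → C)) = min(0.9, 1) = 0.9
(((B ∨ A) ∧ ((((B ∧ C) → B) ∧ ((A ∨ B) ∧ not A)) → not C)) ∧ (C ∧ (not C → C))) = min(0.7, 0.9) = 0.7
(A ∨ (((B ∨ A) ∧ ((((B ∧ C) → B) ∧ ((A ∨ B) ∧ not A)) → not C)) ∧ (C ∧ (not C → C)))) = max(0.7, 0.7) = 0.7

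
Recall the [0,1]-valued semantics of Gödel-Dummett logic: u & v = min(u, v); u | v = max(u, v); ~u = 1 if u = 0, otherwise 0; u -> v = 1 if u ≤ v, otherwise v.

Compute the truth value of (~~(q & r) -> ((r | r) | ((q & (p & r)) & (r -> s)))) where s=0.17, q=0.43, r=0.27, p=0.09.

(q & r) = min(0.43, 0.27) = 0.27
~(q & r): Gödel ¬ of 0.27 = 0 (operand ≠ 0)
~~(q & r): Gödel ¬ of 0 = 1 (operand is 0)
(r | r) = max(0.27, 0.27) = 0.27
(p & r) = min(0.09, 0.27) = 0.09
(q & (p & r)) = min(0.43, 0.09) = 0.09
(r -> s): 0.27 > 0.17, so result = 0.17
((q & (p & r)) & (r -> s)) = min(0.09, 0.17) = 0.09
((r | r) | ((q & (p & r)) & (r -> s))) = max(0.27, 0.09) = 0.27
(~~(q & r) -> ((r | r) | ((q & (p & r)) & (r -> s)))): 1 > 0.27, so result = 0.27

0.27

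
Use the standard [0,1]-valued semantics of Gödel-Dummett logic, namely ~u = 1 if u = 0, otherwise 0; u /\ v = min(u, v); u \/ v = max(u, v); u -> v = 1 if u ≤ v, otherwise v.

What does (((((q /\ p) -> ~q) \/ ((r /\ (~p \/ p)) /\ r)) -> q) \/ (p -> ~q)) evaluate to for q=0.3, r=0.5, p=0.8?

0.30

(q /\ p) = min(0.3, 0.8) = 0.3
~q: Gödel ¬ of 0.3 = 0 (operand ≠ 0)
((q /\ p) -> ~q): 0.3 > 0, so result = 0
~p: Gödel ¬ of 0.8 = 0 (operand ≠ 0)
(~p \/ p) = max(0, 0.8) = 0.8
(r /\ (~p \/ p)) = min(0.5, 0.8) = 0.5
((r /\ (~p \/ p)) /\ r) = min(0.5, 0.5) = 0.5
(((q /\ p) -> ~q) \/ ((r /\ (~p \/ p)) /\ r)) = max(0, 0.5) = 0.5
((((q /\ p) -> ~q) \/ ((r /\ (~p \/ p)) /\ r)) -> q): 0.5 > 0.3, so result = 0.3
~q: Gödel ¬ of 0.3 = 0 (operand ≠ 0)
(p -> ~q): 0.8 > 0, so result = 0
(((((q /\ p) -> ~q) \/ ((r /\ (~p \/ p)) /\ r)) -> q) \/ (p -> ~q)) = max(0.3, 0) = 0.3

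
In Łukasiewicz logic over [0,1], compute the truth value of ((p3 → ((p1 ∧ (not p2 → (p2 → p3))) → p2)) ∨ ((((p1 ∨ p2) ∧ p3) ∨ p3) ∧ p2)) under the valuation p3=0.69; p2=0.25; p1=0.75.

not p2: Łukasiewicz ¬ gives 1 − 0.25 = 0.75
(p2 → p3): min(1, 1 − 0.25 + 0.69) = 1
(not p2 → (p2 → p3)): min(1, 1 − 0.75 + 1) = 1
(p1 ∧ (not p2 → (p2 → p3))) = min(0.75, 1) = 0.75
((p1 ∧ (not p2 → (p2 → p3))) → p2): min(1, 1 − 0.75 + 0.25) = 0.5
(p3 → ((p1 ∧ (not p2 → (p2 → p3))) → p2)): min(1, 1 − 0.69 + 0.5) = 0.81
(p1 ∨ p2) = max(0.75, 0.25) = 0.75
((p1 ∨ p2) ∧ p3) = min(0.75, 0.69) = 0.69
(((p1 ∨ p2) ∧ p3) ∨ p3) = max(0.69, 0.69) = 0.69
((((p1 ∨ p2) ∧ p3) ∨ p3) ∧ p2) = min(0.69, 0.25) = 0.25
((p3 → ((p1 ∧ (not p2 → (p2 → p3))) → p2)) ∨ ((((p1 ∨ p2) ∧ p3) ∨ p3) ∧ p2)) = max(0.81, 0.25) = 0.81

0.81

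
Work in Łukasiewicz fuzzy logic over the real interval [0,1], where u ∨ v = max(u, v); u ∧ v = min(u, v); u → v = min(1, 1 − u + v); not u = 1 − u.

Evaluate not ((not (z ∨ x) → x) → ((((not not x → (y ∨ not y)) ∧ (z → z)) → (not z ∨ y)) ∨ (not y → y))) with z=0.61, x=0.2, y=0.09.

(z ∨ x) = max(0.61, 0.2) = 0.61
not (z ∨ x): Łukasiewicz ¬ gives 1 − 0.61 = 0.39
(not (z ∨ x) → x): min(1, 1 − 0.39 + 0.2) = 0.81
not x: Łukasiewicz ¬ gives 1 − 0.2 = 0.8
not not x: Łukasiewicz ¬ gives 1 − 0.8 = 0.2
not y: Łukasiewicz ¬ gives 1 − 0.09 = 0.91
(y ∨ not y) = max(0.09, 0.91) = 0.91
(not not x → (y ∨ not y)): min(1, 1 − 0.2 + 0.91) = 1
(z → z): min(1, 1 − 0.61 + 0.61) = 1
((not not x → (y ∨ not y)) ∧ (z → z)) = min(1, 1) = 1
not z: Łukasiewicz ¬ gives 1 − 0.61 = 0.39
(not z ∨ y) = max(0.39, 0.09) = 0.39
(((not not x → (y ∨ not y)) ∧ (z → z)) → (not z ∨ y)): min(1, 1 − 1 + 0.39) = 0.39
not y: Łukasiewicz ¬ gives 1 − 0.09 = 0.91
(not y → y): min(1, 1 − 0.91 + 0.09) = 0.18
((((not not x → (y ∨ not y)) ∧ (z → z)) → (not z ∨ y)) ∨ (not y → y)) = max(0.39, 0.18) = 0.39
((not (z ∨ x) → x) → ((((not not x → (y ∨ not y)) ∧ (z → z)) → (not z ∨ y)) ∨ (not y → y))): min(1, 1 − 0.81 + 0.39) = 0.58
not ((not (z ∨ x) → x) → ((((not not x → (y ∨ not y)) ∧ (z → z)) → (not z ∨ y)) ∨ (not y → y))): Łukasiewicz ¬ gives 1 − 0.58 = 0.42

0.42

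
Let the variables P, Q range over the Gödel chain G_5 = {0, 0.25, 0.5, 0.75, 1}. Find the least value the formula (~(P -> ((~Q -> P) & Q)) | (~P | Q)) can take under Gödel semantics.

The minimum is attained at P = 0.25, Q = 0.25:
  ~Q: Gödel ¬ of 0.25 = 0 (operand ≠ 0)
  (~Q -> P): 0 ≤ 0.25, so result = 1
  ((~Q -> P) & Q) = min(1, 0.25) = 0.25
  (P -> ((~Q -> P) & Q)): 0.25 ≤ 0.25, so result = 1
  ~(P -> ((~Q -> P) & Q)): Gödel ¬ of 1 = 0 (operand ≠ 0)
  ~P: Gödel ¬ of 0.25 = 0 (operand ≠ 0)
  (~P | Q) = max(0, 0.25) = 0.25
  (~(P -> ((~Q -> P) & Q)) | (~P | Q)) = max(0, 0.25) = 0.25
Checking all 25 assignments confirms none give a value below 0.25.

0.25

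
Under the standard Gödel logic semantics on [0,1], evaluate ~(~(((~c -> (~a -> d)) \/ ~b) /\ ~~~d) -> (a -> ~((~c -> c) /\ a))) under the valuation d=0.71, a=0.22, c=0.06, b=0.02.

1.00

~c: Gödel ¬ of 0.06 = 0 (operand ≠ 0)
~a: Gödel ¬ of 0.22 = 0 (operand ≠ 0)
(~a -> d): 0 ≤ 0.71, so result = 1
(~c -> (~a -> d)): 0 ≤ 1, so result = 1
~b: Gödel ¬ of 0.02 = 0 (operand ≠ 0)
((~c -> (~a -> d)) \/ ~b) = max(1, 0) = 1
~d: Gödel ¬ of 0.71 = 0 (operand ≠ 0)
~~d: Gödel ¬ of 0 = 1 (operand is 0)
~~~d: Gödel ¬ of 1 = 0 (operand ≠ 0)
(((~c -> (~a -> d)) \/ ~b) /\ ~~~d) = min(1, 0) = 0
~(((~c -> (~a -> d)) \/ ~b) /\ ~~~d): Gödel ¬ of 0 = 1 (operand is 0)
~c: Gödel ¬ of 0.06 = 0 (operand ≠ 0)
(~c -> c): 0 ≤ 0.06, so result = 1
((~c -> c) /\ a) = min(1, 0.22) = 0.22
~((~c -> c) /\ a): Gödel ¬ of 0.22 = 0 (operand ≠ 0)
(a -> ~((~c -> c) /\ a)): 0.22 > 0, so result = 0
(~(((~c -> (~a -> d)) \/ ~b) /\ ~~~d) -> (a -> ~((~c -> c) /\ a))): 1 > 0, so result = 0
~(~(((~c -> (~a -> d)) \/ ~b) /\ ~~~d) -> (a -> ~((~c -> c) /\ a))): Gödel ¬ of 0 = 1 (operand is 0)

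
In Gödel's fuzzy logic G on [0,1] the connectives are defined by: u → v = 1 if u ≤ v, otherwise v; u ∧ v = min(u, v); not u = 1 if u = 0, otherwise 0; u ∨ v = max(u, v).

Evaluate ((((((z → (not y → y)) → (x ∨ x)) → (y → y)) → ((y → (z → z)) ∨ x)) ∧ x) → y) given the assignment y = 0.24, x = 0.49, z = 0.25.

0.24

not y: Gödel ¬ of 0.24 = 0 (operand ≠ 0)
(not y → y): 0 ≤ 0.24, so result = 1
(z → (not y → y)): 0.25 ≤ 1, so result = 1
(x ∨ x) = max(0.49, 0.49) = 0.49
((z → (not y → y)) → (x ∨ x)): 1 > 0.49, so result = 0.49
(y → y): 0.24 ≤ 0.24, so result = 1
(((z → (not y → y)) → (x ∨ x)) → (y → y)): 0.49 ≤ 1, so result = 1
(z → z): 0.25 ≤ 0.25, so result = 1
(y → (z → z)): 0.24 ≤ 1, so result = 1
((y → (z → z)) ∨ x) = max(1, 0.49) = 1
((((z → (not y → y)) → (x ∨ x)) → (y → y)) → ((y → (z → z)) ∨ x)): 1 ≤ 1, so result = 1
(((((z → (not y → y)) → (x ∨ x)) → (y → y)) → ((y → (z → z)) ∨ x)) ∧ x) = min(1, 0.49) = 0.49
((((((z → (not y → y)) → (x ∨ x)) → (y → y)) → ((y → (z → z)) ∨ x)) ∧ x) → y): 0.49 > 0.24, so result = 0.24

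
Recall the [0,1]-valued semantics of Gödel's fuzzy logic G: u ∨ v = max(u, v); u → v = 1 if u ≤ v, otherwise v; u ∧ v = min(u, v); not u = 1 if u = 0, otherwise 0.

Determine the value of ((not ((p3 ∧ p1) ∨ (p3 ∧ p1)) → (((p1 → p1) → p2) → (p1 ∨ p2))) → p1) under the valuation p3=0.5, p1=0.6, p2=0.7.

0.60

(p3 ∧ p1) = min(0.5, 0.6) = 0.5
(p3 ∧ p1) = min(0.5, 0.6) = 0.5
((p3 ∧ p1) ∨ (p3 ∧ p1)) = max(0.5, 0.5) = 0.5
not ((p3 ∧ p1) ∨ (p3 ∧ p1)): Gödel ¬ of 0.5 = 0 (operand ≠ 0)
(p1 → p1): 0.6 ≤ 0.6, so result = 1
((p1 → p1) → p2): 1 > 0.7, so result = 0.7
(p1 ∨ p2) = max(0.6, 0.7) = 0.7
(((p1 → p1) → p2) → (p1 ∨ p2)): 0.7 ≤ 0.7, so result = 1
(not ((p3 ∧ p1) ∨ (p3 ∧ p1)) → (((p1 → p1) → p2) → (p1 ∨ p2))): 0 ≤ 1, so result = 1
((not ((p3 ∧ p1) ∨ (p3 ∧ p1)) → (((p1 → p1) → p2) → (p1 ∨ p2))) → p1): 1 > 0.6, so result = 0.6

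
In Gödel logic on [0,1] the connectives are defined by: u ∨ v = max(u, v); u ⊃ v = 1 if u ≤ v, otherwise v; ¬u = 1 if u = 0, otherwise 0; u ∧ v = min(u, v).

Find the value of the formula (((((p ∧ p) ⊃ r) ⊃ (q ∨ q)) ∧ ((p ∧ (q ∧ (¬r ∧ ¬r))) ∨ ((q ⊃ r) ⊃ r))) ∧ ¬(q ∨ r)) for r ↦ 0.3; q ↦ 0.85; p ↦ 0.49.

0.00

(p ∧ p) = min(0.49, 0.49) = 0.49
((p ∧ p) ⊃ r): 0.49 > 0.3, so result = 0.3
(q ∨ q) = max(0.85, 0.85) = 0.85
(((p ∧ p) ⊃ r) ⊃ (q ∨ q)): 0.3 ≤ 0.85, so result = 1
¬r: Gödel ¬ of 0.3 = 0 (operand ≠ 0)
¬r: Gödel ¬ of 0.3 = 0 (operand ≠ 0)
(¬r ∧ ¬r) = min(0, 0) = 0
(q ∧ (¬r ∧ ¬r)) = min(0.85, 0) = 0
(p ∧ (q ∧ (¬r ∧ ¬r))) = min(0.49, 0) = 0
(q ⊃ r): 0.85 > 0.3, so result = 0.3
((q ⊃ r) ⊃ r): 0.3 ≤ 0.3, so result = 1
((p ∧ (q ∧ (¬r ∧ ¬r))) ∨ ((q ⊃ r) ⊃ r)) = max(0, 1) = 1
((((p ∧ p) ⊃ r) ⊃ (q ∨ q)) ∧ ((p ∧ (q ∧ (¬r ∧ ¬r))) ∨ ((q ⊃ r) ⊃ r))) = min(1, 1) = 1
(q ∨ r) = max(0.85, 0.3) = 0.85
¬(q ∨ r): Gödel ¬ of 0.85 = 0 (operand ≠ 0)
(((((p ∧ p) ⊃ r) ⊃ (q ∨ q)) ∧ ((p ∧ (q ∧ (¬r ∧ ¬r))) ∨ ((q ⊃ r) ⊃ r))) ∧ ¬(q ∨ r)) = min(1, 0) = 0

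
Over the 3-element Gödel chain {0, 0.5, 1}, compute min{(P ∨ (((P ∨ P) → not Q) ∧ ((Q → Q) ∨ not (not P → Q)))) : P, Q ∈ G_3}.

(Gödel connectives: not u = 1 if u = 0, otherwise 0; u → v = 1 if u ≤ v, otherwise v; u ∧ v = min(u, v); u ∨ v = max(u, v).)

The minimum is attained at P = 0.5, Q = 0.5:
  (P ∨ P) = max(0.5, 0.5) = 0.5
  not Q: Gödel ¬ of 0.5 = 0 (operand ≠ 0)
  ((P ∨ P) → not Q): 0.5 > 0, so result = 0
  (Q → Q): 0.5 ≤ 0.5, so result = 1
  not P: Gödel ¬ of 0.5 = 0 (operand ≠ 0)
  (not P → Q): 0 ≤ 0.5, so result = 1
  not (not P → Q): Gödel ¬ of 1 = 0 (operand ≠ 0)
  ((Q → Q) ∨ not (not P → Q)) = max(1, 0) = 1
  (((P ∨ P) → not Q) ∧ ((Q → Q) ∨ not (not P → Q))) = min(0, 1) = 0
  (P ∨ (((P ∨ P) → not Q) ∧ ((Q → Q) ∨ not (not P → Q)))) = max(0.5, 0) = 0.5
Checking all 9 assignments confirms none give a value below 0.50.

0.50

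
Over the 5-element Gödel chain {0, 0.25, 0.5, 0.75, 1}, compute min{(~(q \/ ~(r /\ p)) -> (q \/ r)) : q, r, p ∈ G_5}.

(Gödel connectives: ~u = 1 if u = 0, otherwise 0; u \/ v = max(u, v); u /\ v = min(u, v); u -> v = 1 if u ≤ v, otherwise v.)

The minimum is attained at q = 0, r = 0.25, p = 0.25:
  (r /\ p) = min(0.25, 0.25) = 0.25
  ~(r /\ p): Gödel ¬ of 0.25 = 0 (operand ≠ 0)
  (q \/ ~(r /\ p)) = max(0, 0) = 0
  ~(q \/ ~(r /\ p)): Gödel ¬ of 0 = 1 (operand is 0)
  (q \/ r) = max(0, 0.25) = 0.25
  (~(q \/ ~(r /\ p)) -> (q \/ r)): 1 > 0.25, so result = 0.25
Checking all 125 assignments confirms none give a value below 0.25.

0.25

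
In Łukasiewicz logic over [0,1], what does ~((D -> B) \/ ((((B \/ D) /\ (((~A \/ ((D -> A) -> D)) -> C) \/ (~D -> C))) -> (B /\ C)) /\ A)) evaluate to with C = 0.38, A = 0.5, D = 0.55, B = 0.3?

(D -> B): min(1, 1 − 0.55 + 0.3) = 0.75
(B \/ D) = max(0.3, 0.55) = 0.55
~A: Łukasiewicz ¬ gives 1 − 0.5 = 0.5
(D -> A): min(1, 1 − 0.55 + 0.5) = 0.95
((D -> A) -> D): min(1, 1 − 0.95 + 0.55) = 0.6
(~A \/ ((D -> A) -> D)) = max(0.5, 0.6) = 0.6
((~A \/ ((D -> A) -> D)) -> C): min(1, 1 − 0.6 + 0.38) = 0.78
~D: Łukasiewicz ¬ gives 1 − 0.55 = 0.45
(~D -> C): min(1, 1 − 0.45 + 0.38) = 0.93
(((~A \/ ((D -> A) -> D)) -> C) \/ (~D -> C)) = max(0.78, 0.93) = 0.93
((B \/ D) /\ (((~A \/ ((D -> A) -> D)) -> C) \/ (~D -> C))) = min(0.55, 0.93) = 0.55
(B /\ C) = min(0.3, 0.38) = 0.3
(((B \/ D) /\ (((~A \/ ((D -> A) -> D)) -> C) \/ (~D -> C))) -> (B /\ C)): min(1, 1 − 0.55 + 0.3) = 0.75
((((B \/ D) /\ (((~A \/ ((D -> A) -> D)) -> C) \/ (~D -> C))) -> (B /\ C)) /\ A) = min(0.75, 0.5) = 0.5
((D -> B) \/ ((((B \/ D) /\ (((~A \/ ((D -> A) -> D)) -> C) \/ (~D -> C))) -> (B /\ C)) /\ A)) = max(0.75, 0.5) = 0.75
~((D -> B) \/ ((((B \/ D) /\ (((~A \/ ((D -> A) -> D)) -> C) \/ (~D -> C))) -> (B /\ C)) /\ A)): Łukasiewicz ¬ gives 1 − 0.75 = 0.25

0.25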